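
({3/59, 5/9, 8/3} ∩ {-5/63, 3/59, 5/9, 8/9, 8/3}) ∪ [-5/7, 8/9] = [-5/7, 8/9] ∪ {8/3}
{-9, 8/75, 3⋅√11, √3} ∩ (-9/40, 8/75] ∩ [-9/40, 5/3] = {8/75}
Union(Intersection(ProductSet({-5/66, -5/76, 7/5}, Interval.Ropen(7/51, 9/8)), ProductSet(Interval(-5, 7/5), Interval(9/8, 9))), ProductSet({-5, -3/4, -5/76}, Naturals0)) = ProductSet({-5, -3/4, -5/76}, Naturals0)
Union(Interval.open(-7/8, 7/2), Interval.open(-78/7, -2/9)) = Interval.open(-78/7, 7/2)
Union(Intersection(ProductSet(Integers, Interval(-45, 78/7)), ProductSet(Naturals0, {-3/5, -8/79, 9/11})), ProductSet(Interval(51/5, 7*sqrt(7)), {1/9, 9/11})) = Union(ProductSet(Interval(51/5, 7*sqrt(7)), {1/9, 9/11}), ProductSet(Naturals0, {-3/5, -8/79, 9/11}))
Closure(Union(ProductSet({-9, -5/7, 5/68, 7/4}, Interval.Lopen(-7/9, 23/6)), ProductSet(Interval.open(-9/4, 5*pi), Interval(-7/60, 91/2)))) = Union(ProductSet({-9, -5/7, 5/68, 7/4}, Interval(-7/9, 23/6)), ProductSet(Interval(-9/4, 5*pi), Interval(-7/60, 91/2)))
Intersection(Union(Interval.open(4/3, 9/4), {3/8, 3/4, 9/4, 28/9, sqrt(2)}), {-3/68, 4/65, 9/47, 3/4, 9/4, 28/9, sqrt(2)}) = {3/4, 9/4, 28/9, sqrt(2)}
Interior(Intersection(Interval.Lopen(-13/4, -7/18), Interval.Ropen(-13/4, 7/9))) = Interval.open(-13/4, -7/18)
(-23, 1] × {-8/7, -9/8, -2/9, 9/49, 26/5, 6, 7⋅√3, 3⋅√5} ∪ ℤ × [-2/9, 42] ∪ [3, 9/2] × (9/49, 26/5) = (ℤ × [-2/9, 42]) ∪ ([3, 9/2] × (9/49, 26/5)) ∪ ((-23, 1] × {-8/7, -9/8, -2/9, 9/49, 26/5, 6, 7⋅√3, 3⋅√5})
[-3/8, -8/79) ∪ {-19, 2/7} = {-19, 2/7} ∪ [-3/8, -8/79)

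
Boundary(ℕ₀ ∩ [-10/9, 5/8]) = {0}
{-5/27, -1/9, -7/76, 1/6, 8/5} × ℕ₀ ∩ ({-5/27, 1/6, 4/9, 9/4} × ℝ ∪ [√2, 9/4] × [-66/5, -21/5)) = {-5/27, 1/6} × ℕ₀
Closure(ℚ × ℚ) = ℝ × ℝ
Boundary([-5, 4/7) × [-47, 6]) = ({-5, 4/7} × [-47, 6]) ∪ ([-5, 4/7] × {-47, 6})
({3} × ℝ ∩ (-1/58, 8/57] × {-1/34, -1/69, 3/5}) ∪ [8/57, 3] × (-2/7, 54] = [8/57, 3] × (-2/7, 54]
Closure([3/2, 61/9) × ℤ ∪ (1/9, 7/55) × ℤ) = ([1/9, 7/55] ∪ [3/2, 61/9]) × ℤ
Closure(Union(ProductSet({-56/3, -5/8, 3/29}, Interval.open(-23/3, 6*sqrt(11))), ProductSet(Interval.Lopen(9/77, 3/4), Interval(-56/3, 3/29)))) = Union(ProductSet({-56/3, -5/8, 3/29}, Interval(-23/3, 6*sqrt(11))), ProductSet(Interval(9/77, 3/4), Interval(-56/3, 3/29)))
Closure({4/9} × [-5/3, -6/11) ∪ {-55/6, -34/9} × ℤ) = ({-55/6, -34/9} × ℤ) ∪ ({4/9} × [-5/3, -6/11])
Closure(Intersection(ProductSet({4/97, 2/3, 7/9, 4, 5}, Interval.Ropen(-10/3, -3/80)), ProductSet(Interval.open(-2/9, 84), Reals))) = ProductSet({4/97, 2/3, 7/9, 4, 5}, Interval(-10/3, -3/80))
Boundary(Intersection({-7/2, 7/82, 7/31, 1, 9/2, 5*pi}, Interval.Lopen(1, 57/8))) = {9/2}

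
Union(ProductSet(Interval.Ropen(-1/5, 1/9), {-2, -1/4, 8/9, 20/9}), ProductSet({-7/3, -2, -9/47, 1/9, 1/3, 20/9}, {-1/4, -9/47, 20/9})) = Union(ProductSet({-7/3, -2, -9/47, 1/9, 1/3, 20/9}, {-1/4, -9/47, 20/9}), ProductSet(Interval.Ropen(-1/5, 1/9), {-2, -1/4, 8/9, 20/9}))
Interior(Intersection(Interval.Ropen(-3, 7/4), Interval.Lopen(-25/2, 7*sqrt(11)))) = Interval.open(-3, 7/4)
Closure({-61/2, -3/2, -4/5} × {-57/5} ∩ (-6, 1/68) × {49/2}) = ∅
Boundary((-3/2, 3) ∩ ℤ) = {-1, 0, 1, 2}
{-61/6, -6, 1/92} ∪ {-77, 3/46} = {-77, -61/6, -6, 1/92, 3/46}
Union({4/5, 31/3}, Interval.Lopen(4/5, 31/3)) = Interval(4/5, 31/3)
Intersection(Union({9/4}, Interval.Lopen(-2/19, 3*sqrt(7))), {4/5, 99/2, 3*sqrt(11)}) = {4/5}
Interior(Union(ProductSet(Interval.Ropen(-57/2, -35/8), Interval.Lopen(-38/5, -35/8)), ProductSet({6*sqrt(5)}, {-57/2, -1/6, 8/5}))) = ProductSet(Interval.open(-57/2, -35/8), Interval.open(-38/5, -35/8))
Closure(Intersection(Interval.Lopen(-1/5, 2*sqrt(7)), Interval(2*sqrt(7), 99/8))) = {2*sqrt(7)}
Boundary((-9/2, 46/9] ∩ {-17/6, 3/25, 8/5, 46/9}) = {-17/6, 3/25, 8/5, 46/9}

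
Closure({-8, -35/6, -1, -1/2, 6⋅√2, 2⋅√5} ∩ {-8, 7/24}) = {-8}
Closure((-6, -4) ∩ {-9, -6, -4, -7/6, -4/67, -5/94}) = ∅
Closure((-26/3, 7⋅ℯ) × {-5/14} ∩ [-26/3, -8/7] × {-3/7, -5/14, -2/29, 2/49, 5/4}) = [-26/3, -8/7] × {-5/14}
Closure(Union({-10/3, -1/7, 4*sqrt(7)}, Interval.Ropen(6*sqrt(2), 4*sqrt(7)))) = Union({-10/3, -1/7}, Interval(6*sqrt(2), 4*sqrt(7)))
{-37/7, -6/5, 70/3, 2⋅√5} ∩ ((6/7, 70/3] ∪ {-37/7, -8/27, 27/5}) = {-37/7, 70/3, 2⋅√5}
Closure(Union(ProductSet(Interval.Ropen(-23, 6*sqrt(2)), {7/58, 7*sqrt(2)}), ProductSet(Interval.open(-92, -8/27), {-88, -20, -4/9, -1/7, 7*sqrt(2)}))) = Union(ProductSet(Interval(-92, -8/27), {-88, -20, -4/9, -1/7, 7*sqrt(2)}), ProductSet(Interval(-23, 6*sqrt(2)), {7/58, 7*sqrt(2)}))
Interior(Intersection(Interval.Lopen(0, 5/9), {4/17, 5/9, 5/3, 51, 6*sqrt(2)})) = EmptySet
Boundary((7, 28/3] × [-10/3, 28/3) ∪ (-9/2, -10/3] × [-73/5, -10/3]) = ({-9/2, -10/3} × [-73/5, -10/3]) ∪ ({7, 28/3} × [-10/3, 28/3]) ∪ ([-9/2, -10/3] × {-73/5, -10/3}) ∪ ([7, 28/3] × {-10/3, 28/3})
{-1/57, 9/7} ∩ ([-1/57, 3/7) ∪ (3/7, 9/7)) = {-1/57}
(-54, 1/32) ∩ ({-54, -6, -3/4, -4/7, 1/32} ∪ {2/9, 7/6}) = {-6, -3/4, -4/7}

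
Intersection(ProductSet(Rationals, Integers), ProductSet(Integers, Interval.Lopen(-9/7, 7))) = ProductSet(Integers, Range(-1, 8, 1))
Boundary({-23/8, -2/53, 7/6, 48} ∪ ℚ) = ℝ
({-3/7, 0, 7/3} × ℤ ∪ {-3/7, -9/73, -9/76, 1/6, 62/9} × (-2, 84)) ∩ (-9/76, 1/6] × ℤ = ({0} × ℤ) ∪ ({1/6} × {-1, 0, …, 83})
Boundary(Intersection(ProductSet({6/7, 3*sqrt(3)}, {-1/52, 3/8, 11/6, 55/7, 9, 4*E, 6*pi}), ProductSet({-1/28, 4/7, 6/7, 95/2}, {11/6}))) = ProductSet({6/7}, {11/6})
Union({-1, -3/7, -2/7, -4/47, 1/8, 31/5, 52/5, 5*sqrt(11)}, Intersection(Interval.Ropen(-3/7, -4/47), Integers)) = {-1, -3/7, -2/7, -4/47, 1/8, 31/5, 52/5, 5*sqrt(11)}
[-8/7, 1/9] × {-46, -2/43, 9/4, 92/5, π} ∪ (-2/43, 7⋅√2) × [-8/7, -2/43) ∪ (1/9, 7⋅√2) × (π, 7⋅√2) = ([-8/7, 1/9] × {-46, -2/43, 9/4, 92/5, π}) ∪ ((-2/43, 7⋅√2) × [-8/7, -2/43)) ∪ ((1/9, 7⋅√2) × (π, 7⋅√2))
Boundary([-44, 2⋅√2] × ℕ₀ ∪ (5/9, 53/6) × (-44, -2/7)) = ([-44, 5/9] × ℕ₀) ∪ ({5/9, 53/6} × [-44, -2/7]) ∪ ([5/9, 53/6] × {-44, -2/7}) ∪ ([-44, 2⋅√2] × (ℕ₀ \ (-44, -2/7)))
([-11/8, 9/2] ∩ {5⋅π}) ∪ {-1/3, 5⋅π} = {-1/3, 5⋅π}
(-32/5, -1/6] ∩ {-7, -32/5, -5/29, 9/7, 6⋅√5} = {-5/29}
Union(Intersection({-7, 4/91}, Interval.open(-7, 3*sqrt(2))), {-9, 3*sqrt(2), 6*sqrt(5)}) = {-9, 4/91, 3*sqrt(2), 6*sqrt(5)}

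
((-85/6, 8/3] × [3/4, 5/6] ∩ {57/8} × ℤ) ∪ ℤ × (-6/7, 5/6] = ℤ × (-6/7, 5/6]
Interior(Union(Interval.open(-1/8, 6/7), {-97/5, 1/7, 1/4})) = Interval.open(-1/8, 6/7)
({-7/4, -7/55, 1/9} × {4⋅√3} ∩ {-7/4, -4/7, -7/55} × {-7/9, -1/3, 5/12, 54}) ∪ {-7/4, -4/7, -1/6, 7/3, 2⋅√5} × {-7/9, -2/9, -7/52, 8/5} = {-7/4, -4/7, -1/6, 7/3, 2⋅√5} × {-7/9, -2/9, -7/52, 8/5}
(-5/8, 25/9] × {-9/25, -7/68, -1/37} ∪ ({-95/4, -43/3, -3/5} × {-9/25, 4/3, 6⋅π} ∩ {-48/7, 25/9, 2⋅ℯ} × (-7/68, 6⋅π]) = (-5/8, 25/9] × {-9/25, -7/68, -1/37}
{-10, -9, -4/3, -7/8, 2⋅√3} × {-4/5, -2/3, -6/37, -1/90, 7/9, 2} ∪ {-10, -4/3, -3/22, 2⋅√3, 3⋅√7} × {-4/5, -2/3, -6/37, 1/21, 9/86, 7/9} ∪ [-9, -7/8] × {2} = ([-9, -7/8] × {2}) ∪ ({-10, -9, -4/3, -7/8, 2⋅√3} × {-4/5, -2/3, -6/37, -1/90, 7/9, 2}) ∪ ({-10, -4/3, -3/22, 2⋅√3, 3⋅√7} × {-4/5, -2/3, -6/37, 1/21, 9/86, 7/9})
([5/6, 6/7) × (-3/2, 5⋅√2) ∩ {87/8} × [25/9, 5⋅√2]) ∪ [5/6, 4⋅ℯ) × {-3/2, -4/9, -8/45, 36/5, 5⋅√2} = [5/6, 4⋅ℯ) × {-3/2, -4/9, -8/45, 36/5, 5⋅√2}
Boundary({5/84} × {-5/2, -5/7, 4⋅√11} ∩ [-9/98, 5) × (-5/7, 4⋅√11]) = {5/84} × {4⋅√11}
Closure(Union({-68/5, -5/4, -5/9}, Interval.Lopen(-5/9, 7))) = Union({-68/5, -5/4}, Interval(-5/9, 7))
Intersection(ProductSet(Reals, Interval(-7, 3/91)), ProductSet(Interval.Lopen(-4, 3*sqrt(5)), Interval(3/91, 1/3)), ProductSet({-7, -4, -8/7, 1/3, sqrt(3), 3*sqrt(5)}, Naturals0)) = EmptySet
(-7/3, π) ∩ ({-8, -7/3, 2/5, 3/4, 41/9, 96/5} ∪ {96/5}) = {2/5, 3/4}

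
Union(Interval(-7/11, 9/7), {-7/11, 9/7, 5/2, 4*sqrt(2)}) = Union({5/2, 4*sqrt(2)}, Interval(-7/11, 9/7))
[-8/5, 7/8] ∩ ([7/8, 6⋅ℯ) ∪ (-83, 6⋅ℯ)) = [-8/5, 7/8]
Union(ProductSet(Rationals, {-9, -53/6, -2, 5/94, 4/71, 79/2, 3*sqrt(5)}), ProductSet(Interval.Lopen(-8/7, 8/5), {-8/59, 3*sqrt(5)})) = Union(ProductSet(Interval.Lopen(-8/7, 8/5), {-8/59, 3*sqrt(5)}), ProductSet(Rationals, {-9, -53/6, -2, 5/94, 4/71, 79/2, 3*sqrt(5)}))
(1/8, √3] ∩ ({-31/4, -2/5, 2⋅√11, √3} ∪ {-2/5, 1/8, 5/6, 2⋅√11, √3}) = {5/6, √3}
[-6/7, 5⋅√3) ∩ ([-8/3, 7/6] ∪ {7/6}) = [-6/7, 7/6]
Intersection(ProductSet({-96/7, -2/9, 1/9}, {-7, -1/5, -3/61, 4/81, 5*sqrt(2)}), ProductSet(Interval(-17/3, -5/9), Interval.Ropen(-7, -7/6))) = EmptySet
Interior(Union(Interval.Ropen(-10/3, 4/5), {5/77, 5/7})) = Interval.open(-10/3, 4/5)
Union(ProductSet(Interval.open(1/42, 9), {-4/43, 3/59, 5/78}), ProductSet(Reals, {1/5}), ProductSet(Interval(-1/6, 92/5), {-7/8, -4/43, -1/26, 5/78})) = Union(ProductSet(Interval(-1/6, 92/5), {-7/8, -4/43, -1/26, 5/78}), ProductSet(Interval.open(1/42, 9), {-4/43, 3/59, 5/78}), ProductSet(Reals, {1/5}))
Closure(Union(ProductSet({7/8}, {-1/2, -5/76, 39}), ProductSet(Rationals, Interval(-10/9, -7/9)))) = Union(ProductSet({7/8}, {-1/2, -5/76, 39}), ProductSet(Reals, Interval(-10/9, -7/9)))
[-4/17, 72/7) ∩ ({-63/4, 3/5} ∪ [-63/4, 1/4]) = [-4/17, 1/4] ∪ {3/5}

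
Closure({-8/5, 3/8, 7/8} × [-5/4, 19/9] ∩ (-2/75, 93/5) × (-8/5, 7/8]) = {3/8, 7/8} × [-5/4, 7/8]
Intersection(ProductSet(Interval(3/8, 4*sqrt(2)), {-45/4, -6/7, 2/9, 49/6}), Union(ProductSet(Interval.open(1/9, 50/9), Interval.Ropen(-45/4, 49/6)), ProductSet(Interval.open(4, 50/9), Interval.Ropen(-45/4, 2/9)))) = ProductSet(Interval.Ropen(3/8, 50/9), {-45/4, -6/7, 2/9})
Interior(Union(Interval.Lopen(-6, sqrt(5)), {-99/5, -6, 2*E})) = Interval.open(-6, sqrt(5))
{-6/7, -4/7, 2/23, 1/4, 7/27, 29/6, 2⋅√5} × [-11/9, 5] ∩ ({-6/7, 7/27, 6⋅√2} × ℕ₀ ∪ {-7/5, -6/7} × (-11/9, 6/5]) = ({-6/7} × (-11/9, 6/5]) ∪ ({-6/7, 7/27} × {0, 1, …, 5})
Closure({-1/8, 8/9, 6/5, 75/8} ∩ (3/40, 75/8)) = {8/9, 6/5}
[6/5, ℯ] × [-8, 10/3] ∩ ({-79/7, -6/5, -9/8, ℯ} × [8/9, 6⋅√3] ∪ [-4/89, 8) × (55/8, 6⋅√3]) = {ℯ} × [8/9, 10/3]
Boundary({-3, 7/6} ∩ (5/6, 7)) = {7/6}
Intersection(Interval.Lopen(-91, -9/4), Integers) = Range(-90, -2, 1)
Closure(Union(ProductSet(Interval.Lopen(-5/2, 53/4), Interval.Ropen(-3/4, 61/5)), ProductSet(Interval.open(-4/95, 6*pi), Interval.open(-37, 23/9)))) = Union(ProductSet({-5/2}, Interval(-3/4, 61/5)), ProductSet({6*pi}, Interval(-37, 23/9)), ProductSet({-5/2, 53/4}, Interval(23/9, 61/5)), ProductSet({-4/95, 6*pi}, Interval(-37, -3/4)), ProductSet(Interval(-5/2, -4/95), {-3/4, 61/5}), ProductSet(Interval(-5/2, 53/4), {61/5}), ProductSet(Interval.Lopen(-5/2, 53/4), Interval.Ropen(-3/4, 61/5)), ProductSet(Interval(-4/95, 6*pi), {-37}), ProductSet(Interval.open(-4/95, 6*pi), Interval.open(-37, 23/9)), ProductSet(Interval(53/4, 6*pi), {-37, 23/9}))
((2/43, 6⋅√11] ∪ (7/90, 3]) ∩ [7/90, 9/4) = [7/90, 9/4)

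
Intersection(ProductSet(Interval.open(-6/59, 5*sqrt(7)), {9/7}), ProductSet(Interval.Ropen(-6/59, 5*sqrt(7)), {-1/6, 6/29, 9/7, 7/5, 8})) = ProductSet(Interval.open(-6/59, 5*sqrt(7)), {9/7})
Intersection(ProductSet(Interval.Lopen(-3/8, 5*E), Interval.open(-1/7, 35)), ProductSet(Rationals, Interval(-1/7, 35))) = ProductSet(Intersection(Interval.Lopen(-3/8, 5*E), Rationals), Interval.open(-1/7, 35))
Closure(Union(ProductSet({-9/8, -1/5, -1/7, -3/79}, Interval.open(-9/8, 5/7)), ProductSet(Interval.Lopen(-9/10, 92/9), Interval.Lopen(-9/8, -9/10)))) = Union(ProductSet({-9/10, 92/9}, Interval(-9/8, -9/10)), ProductSet({-9/8, -1/5, -1/7, -3/79}, Interval(-9/8, 5/7)), ProductSet(Interval(-9/10, 92/9), {-9/8, -9/10}), ProductSet(Interval.Lopen(-9/10, 92/9), Interval.Lopen(-9/8, -9/10)))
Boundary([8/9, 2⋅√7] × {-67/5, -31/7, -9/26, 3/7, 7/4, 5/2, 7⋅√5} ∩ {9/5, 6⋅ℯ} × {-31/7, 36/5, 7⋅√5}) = {9/5} × {-31/7, 7⋅√5}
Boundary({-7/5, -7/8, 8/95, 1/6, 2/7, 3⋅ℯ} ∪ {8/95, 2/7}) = {-7/5, -7/8, 8/95, 1/6, 2/7, 3⋅ℯ}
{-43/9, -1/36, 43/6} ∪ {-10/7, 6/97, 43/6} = {-43/9, -10/7, -1/36, 6/97, 43/6}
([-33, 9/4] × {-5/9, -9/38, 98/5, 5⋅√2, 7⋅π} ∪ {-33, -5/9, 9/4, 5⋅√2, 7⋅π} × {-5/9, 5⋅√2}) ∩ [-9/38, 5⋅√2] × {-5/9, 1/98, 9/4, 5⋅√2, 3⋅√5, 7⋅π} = ({9/4, 5⋅√2} × {-5/9, 5⋅√2}) ∪ ([-9/38, 9/4] × {-5/9, 5⋅√2, 7⋅π})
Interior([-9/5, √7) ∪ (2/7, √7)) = (-9/5, √7)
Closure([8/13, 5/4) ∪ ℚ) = ℚ ∪ (-∞, ∞)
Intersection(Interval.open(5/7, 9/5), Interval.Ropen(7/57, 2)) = Interval.open(5/7, 9/5)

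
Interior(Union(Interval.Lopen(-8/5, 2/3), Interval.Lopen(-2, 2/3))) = Interval.open(-2, 2/3)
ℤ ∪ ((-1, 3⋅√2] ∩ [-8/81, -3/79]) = ℤ ∪ [-8/81, -3/79]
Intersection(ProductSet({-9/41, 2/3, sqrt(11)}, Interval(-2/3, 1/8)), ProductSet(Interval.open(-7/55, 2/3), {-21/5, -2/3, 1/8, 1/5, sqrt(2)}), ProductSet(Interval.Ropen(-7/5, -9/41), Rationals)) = EmptySet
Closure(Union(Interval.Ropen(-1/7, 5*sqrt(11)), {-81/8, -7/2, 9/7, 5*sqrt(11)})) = Union({-81/8, -7/2}, Interval(-1/7, 5*sqrt(11)))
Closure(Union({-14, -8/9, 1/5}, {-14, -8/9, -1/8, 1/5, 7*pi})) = {-14, -8/9, -1/8, 1/5, 7*pi}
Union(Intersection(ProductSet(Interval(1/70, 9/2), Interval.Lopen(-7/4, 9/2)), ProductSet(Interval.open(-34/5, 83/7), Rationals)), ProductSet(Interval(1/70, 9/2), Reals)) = ProductSet(Interval(1/70, 9/2), Union(Intersection(Interval.Lopen(-7/4, 9/2), Rationals), Reals))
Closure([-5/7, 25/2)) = [-5/7, 25/2]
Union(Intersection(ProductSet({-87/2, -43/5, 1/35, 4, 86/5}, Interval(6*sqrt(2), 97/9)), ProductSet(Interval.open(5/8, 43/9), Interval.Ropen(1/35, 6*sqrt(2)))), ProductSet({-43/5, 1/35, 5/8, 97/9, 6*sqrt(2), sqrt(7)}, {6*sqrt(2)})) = ProductSet({-43/5, 1/35, 5/8, 97/9, 6*sqrt(2), sqrt(7)}, {6*sqrt(2)})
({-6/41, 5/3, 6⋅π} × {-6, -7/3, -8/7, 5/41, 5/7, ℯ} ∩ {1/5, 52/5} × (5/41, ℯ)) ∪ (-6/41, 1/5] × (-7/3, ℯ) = (-6/41, 1/5] × (-7/3, ℯ)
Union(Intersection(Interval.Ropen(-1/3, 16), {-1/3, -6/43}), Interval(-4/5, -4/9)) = Union({-1/3, -6/43}, Interval(-4/5, -4/9))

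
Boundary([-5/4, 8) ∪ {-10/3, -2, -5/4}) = {-10/3, -2, -5/4, 8}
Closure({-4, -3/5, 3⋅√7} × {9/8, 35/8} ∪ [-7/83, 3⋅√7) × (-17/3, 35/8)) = ({-4, -3/5, 3⋅√7} × {9/8, 35/8}) ∪ ({-7/83, 3⋅√7} × [-17/3, 35/8]) ∪ ([-7/83, 3⋅√7] × {-17/3, 35/8}) ∪ ([-7/83, 3⋅√7) × (-17/3, 35/8))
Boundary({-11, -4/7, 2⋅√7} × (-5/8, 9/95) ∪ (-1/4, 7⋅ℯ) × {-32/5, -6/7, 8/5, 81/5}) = ([-1/4, 7⋅ℯ] × {-32/5, -6/7, 8/5, 81/5}) ∪ ({-11, -4/7, 2⋅√7} × [-5/8, 9/95])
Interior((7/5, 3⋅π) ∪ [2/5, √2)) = (2/5, 3⋅π)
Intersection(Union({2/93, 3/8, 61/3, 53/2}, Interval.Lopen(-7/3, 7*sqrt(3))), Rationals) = Union({61/3, 53/2}, Intersection(Interval.Lopen(-7/3, 7*sqrt(3)), Rationals))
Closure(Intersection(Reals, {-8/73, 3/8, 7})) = {-8/73, 3/8, 7}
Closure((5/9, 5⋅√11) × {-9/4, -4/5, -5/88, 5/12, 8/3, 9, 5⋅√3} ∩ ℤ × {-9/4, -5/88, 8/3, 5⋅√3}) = {1, 2, …, 16} × {-9/4, -5/88, 8/3, 5⋅√3}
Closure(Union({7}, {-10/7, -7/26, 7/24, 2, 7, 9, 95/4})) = {-10/7, -7/26, 7/24, 2, 7, 9, 95/4}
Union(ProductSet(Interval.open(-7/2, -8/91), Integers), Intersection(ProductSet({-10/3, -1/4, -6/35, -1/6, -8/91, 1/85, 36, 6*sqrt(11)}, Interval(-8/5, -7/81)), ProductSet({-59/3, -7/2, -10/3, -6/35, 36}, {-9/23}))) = Union(ProductSet({-10/3, -6/35, 36}, {-9/23}), ProductSet(Interval.open(-7/2, -8/91), Integers))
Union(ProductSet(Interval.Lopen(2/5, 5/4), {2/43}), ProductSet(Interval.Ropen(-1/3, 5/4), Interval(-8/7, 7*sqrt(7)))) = Union(ProductSet(Interval.Ropen(-1/3, 5/4), Interval(-8/7, 7*sqrt(7))), ProductSet(Interval.Lopen(2/5, 5/4), {2/43}))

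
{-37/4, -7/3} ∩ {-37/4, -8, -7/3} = {-37/4, -7/3}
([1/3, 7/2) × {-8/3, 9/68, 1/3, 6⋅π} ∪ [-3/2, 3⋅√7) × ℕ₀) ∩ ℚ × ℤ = (ℚ ∩ [-3/2, 3⋅√7)) × ℕ₀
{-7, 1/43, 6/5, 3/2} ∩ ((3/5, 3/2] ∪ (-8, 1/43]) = {-7, 1/43, 6/5, 3/2}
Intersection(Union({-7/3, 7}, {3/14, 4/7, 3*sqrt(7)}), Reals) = {-7/3, 3/14, 4/7, 7, 3*sqrt(7)}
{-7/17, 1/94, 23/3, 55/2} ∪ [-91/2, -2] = [-91/2, -2] ∪ {-7/17, 1/94, 23/3, 55/2}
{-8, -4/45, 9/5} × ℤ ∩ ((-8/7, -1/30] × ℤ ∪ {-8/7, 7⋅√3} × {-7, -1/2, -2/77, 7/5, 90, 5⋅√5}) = {-4/45} × ℤ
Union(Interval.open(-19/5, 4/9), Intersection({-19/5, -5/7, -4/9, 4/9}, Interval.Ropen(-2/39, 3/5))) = Interval.Lopen(-19/5, 4/9)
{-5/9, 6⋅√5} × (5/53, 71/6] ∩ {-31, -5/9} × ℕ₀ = {-5/9} × {1, 2, …, 11}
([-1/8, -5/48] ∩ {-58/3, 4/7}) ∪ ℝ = ℝ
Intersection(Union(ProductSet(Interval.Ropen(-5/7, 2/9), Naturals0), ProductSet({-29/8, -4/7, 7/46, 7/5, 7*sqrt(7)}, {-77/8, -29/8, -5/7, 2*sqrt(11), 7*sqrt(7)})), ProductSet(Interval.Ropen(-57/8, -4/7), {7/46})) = EmptySet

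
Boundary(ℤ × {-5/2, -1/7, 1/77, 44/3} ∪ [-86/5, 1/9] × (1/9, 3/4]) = (ℤ × {-5/2, -1/7, 1/77, 44/3}) ∪ ({-86/5, 1/9} × [1/9, 3/4]) ∪ ([-86/5, 1/9] × {1/9, 3/4})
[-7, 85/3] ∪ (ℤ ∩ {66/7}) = [-7, 85/3]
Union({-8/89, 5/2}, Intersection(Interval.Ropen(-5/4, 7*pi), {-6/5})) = {-6/5, -8/89, 5/2}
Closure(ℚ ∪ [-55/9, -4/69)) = ℚ ∪ (-∞, ∞)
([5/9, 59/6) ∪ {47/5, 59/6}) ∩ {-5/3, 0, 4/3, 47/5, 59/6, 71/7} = {4/3, 47/5, 59/6}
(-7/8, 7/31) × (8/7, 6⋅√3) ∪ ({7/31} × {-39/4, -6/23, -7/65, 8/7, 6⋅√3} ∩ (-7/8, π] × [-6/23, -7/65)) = ({7/31} × {-6/23}) ∪ ((-7/8, 7/31) × (8/7, 6⋅√3))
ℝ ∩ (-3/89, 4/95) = (-3/89, 4/95)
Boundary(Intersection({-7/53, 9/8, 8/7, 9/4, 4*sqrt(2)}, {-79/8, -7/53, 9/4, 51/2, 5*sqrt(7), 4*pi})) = {-7/53, 9/4}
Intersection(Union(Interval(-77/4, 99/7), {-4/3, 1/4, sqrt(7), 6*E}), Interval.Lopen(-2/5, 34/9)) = Interval.Lopen(-2/5, 34/9)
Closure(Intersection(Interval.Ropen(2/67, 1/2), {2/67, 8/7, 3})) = {2/67}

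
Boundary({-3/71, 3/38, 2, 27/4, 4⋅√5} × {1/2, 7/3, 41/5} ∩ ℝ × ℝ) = {-3/71, 3/38, 2, 27/4, 4⋅√5} × {1/2, 7/3, 41/5}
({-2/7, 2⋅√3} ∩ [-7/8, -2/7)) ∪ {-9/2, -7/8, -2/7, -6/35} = {-9/2, -7/8, -2/7, -6/35}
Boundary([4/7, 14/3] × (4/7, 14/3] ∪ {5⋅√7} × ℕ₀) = ({5⋅√7} × ℕ₀) ∪ ({4/7, 14/3} × [4/7, 14/3]) ∪ ([4/7, 14/3] × {4/7, 14/3})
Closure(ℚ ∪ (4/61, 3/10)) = ℚ ∪ (-∞, ∞)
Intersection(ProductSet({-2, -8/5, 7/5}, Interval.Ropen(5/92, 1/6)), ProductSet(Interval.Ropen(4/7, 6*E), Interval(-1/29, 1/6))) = ProductSet({7/5}, Interval.Ropen(5/92, 1/6))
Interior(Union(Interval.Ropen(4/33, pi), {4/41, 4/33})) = Interval.open(4/33, pi)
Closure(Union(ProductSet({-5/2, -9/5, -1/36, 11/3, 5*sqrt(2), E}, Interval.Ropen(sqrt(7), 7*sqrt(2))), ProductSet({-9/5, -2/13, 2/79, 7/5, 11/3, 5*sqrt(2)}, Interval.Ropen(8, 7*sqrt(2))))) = Union(ProductSet({-5/2, -9/5, -1/36, 11/3, 5*sqrt(2), E}, Interval(sqrt(7), 7*sqrt(2))), ProductSet({-9/5, -2/13, 2/79, 7/5, 11/3, 5*sqrt(2)}, Interval(8, 7*sqrt(2))))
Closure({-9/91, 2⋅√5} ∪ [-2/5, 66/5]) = [-2/5, 66/5]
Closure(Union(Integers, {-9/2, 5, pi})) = Union({-9/2, pi}, Integers)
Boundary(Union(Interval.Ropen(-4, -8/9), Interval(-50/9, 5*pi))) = {-50/9, 5*pi}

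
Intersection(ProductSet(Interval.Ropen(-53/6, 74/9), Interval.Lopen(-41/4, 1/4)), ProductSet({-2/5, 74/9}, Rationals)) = ProductSet({-2/5}, Intersection(Interval.Lopen(-41/4, 1/4), Rationals))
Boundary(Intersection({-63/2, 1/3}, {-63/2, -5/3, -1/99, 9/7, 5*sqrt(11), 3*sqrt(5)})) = {-63/2}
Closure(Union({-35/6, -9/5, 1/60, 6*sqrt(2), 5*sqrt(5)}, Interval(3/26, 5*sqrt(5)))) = Union({-35/6, -9/5, 1/60}, Interval(3/26, 5*sqrt(5)))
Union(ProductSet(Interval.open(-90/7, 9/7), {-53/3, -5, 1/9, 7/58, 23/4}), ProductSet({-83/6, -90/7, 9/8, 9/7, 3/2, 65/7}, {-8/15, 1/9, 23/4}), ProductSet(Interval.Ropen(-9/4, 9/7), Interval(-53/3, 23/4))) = Union(ProductSet({-83/6, -90/7, 9/8, 9/7, 3/2, 65/7}, {-8/15, 1/9, 23/4}), ProductSet(Interval.open(-90/7, 9/7), {-53/3, -5, 1/9, 7/58, 23/4}), ProductSet(Interval.Ropen(-9/4, 9/7), Interval(-53/3, 23/4)))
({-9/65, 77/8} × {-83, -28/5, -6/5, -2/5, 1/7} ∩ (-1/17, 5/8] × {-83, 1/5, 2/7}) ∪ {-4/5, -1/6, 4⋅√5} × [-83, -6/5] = {-4/5, -1/6, 4⋅√5} × [-83, -6/5]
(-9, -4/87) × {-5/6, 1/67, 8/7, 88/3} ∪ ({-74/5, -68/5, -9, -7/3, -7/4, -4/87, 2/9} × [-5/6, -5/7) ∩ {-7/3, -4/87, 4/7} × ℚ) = ({-7/3, -4/87} × (ℚ ∩ [-5/6, -5/7))) ∪ ((-9, -4/87) × {-5/6, 1/67, 8/7, 88/3})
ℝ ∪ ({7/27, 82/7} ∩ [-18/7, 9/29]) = ℝ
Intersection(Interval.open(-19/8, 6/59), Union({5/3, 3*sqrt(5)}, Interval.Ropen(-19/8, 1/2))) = Interval.open(-19/8, 6/59)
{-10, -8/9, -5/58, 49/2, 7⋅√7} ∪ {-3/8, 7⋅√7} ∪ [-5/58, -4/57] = {-10, -8/9, -3/8, 49/2, 7⋅√7} ∪ [-5/58, -4/57]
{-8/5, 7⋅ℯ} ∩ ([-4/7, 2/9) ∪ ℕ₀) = ∅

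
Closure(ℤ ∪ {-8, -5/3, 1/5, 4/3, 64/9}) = ℤ ∪ {-5/3, 1/5, 4/3, 64/9}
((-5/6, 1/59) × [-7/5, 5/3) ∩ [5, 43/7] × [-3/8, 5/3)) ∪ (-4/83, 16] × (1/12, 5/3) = (-4/83, 16] × (1/12, 5/3)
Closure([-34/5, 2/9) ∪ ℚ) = ℚ ∪ (-∞, ∞)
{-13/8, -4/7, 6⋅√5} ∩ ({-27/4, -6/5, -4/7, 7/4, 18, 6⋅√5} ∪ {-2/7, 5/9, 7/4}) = {-4/7, 6⋅√5}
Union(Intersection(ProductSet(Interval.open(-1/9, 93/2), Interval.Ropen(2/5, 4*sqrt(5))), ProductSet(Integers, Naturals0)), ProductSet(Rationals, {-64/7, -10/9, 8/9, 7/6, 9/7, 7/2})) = Union(ProductSet(Range(0, 47, 1), Range(1, 9, 1)), ProductSet(Rationals, {-64/7, -10/9, 8/9, 7/6, 9/7, 7/2}))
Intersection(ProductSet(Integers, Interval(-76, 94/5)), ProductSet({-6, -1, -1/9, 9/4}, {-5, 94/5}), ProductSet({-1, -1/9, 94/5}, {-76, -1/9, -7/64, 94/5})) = ProductSet({-1}, {94/5})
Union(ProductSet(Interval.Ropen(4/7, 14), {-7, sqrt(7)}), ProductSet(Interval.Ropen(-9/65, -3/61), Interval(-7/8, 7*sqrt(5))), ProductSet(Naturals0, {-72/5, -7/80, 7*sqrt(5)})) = Union(ProductSet(Interval.Ropen(-9/65, -3/61), Interval(-7/8, 7*sqrt(5))), ProductSet(Interval.Ropen(4/7, 14), {-7, sqrt(7)}), ProductSet(Naturals0, {-72/5, -7/80, 7*sqrt(5)}))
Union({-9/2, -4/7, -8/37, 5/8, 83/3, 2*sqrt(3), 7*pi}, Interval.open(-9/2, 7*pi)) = Union({83/3}, Interval(-9/2, 7*pi))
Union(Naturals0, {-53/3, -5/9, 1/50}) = Union({-53/3, -5/9, 1/50}, Naturals0)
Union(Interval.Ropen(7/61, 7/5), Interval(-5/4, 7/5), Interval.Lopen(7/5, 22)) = Interval(-5/4, 22)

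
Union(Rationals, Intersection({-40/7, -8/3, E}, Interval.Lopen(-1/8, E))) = Union({E}, Rationals)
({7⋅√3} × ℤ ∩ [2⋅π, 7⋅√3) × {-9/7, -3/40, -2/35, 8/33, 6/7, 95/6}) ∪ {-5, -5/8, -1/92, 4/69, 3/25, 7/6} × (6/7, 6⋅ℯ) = {-5, -5/8, -1/92, 4/69, 3/25, 7/6} × (6/7, 6⋅ℯ)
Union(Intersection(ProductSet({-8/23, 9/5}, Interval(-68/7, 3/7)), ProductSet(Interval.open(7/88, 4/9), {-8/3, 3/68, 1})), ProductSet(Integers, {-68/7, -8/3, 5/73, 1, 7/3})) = ProductSet(Integers, {-68/7, -8/3, 5/73, 1, 7/3})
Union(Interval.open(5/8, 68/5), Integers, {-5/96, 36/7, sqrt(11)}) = Union({-5/96}, Integers, Interval.open(5/8, 68/5))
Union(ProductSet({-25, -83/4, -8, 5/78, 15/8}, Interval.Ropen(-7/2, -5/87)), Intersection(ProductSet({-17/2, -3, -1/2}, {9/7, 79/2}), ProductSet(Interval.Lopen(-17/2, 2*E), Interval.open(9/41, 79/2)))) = Union(ProductSet({-3, -1/2}, {9/7}), ProductSet({-25, -83/4, -8, 5/78, 15/8}, Interval.Ropen(-7/2, -5/87)))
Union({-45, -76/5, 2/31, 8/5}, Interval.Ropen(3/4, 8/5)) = Union({-45, -76/5, 2/31}, Interval(3/4, 8/5))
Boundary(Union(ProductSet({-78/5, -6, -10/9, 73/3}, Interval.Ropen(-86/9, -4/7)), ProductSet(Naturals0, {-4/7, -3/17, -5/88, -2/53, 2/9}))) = Union(ProductSet({-78/5, -6, -10/9, 73/3}, Interval(-86/9, -4/7)), ProductSet(Naturals0, {-4/7, -3/17, -5/88, -2/53, 2/9}))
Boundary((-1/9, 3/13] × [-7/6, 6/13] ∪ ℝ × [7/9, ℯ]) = (ℝ × {7/9, ℯ}) ∪ ({-1/9, 3/13} × [-7/6, 6/13]) ∪ ([-1/9, 3/13] × {-7/6, 6/13})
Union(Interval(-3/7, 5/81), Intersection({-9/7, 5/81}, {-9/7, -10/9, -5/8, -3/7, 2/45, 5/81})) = Union({-9/7}, Interval(-3/7, 5/81))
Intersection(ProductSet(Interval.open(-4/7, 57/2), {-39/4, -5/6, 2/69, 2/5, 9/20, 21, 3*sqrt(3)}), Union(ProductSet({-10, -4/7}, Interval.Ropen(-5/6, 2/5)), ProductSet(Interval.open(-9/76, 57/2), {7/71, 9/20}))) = ProductSet(Interval.open(-9/76, 57/2), {9/20})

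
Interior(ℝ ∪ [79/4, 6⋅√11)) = (-∞, ∞)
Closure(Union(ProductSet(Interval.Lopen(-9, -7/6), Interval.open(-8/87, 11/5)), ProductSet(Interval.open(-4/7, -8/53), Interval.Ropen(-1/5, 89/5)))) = Union(ProductSet({-9, -7/6}, Interval(-8/87, 11/5)), ProductSet({-4/7, -8/53}, Interval(-1/5, 89/5)), ProductSet(Interval(-9, -7/6), {-8/87, 11/5}), ProductSet(Interval.Lopen(-9, -7/6), Interval.open(-8/87, 11/5)), ProductSet(Interval(-4/7, -8/53), {-1/5, 89/5}), ProductSet(Interval.open(-4/7, -8/53), Interval.Ropen(-1/5, 89/5)))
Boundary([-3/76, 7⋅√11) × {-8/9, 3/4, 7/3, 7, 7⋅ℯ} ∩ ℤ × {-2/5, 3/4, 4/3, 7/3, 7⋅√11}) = {0, 1, …, 23} × {3/4, 7/3}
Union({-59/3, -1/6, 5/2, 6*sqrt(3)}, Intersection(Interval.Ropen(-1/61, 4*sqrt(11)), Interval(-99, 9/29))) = Union({-59/3, -1/6, 5/2, 6*sqrt(3)}, Interval(-1/61, 9/29))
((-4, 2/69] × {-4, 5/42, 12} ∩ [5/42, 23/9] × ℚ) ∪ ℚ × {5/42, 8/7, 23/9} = ℚ × {5/42, 8/7, 23/9}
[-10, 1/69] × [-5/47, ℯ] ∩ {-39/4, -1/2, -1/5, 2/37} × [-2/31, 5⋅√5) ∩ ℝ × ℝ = {-39/4, -1/2, -1/5} × [-2/31, ℯ]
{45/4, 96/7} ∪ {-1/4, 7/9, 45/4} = {-1/4, 7/9, 45/4, 96/7}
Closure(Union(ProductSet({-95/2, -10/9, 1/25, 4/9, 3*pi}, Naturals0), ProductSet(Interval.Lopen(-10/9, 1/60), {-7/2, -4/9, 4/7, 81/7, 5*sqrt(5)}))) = Union(ProductSet({-95/2, -10/9, 1/25, 4/9, 3*pi}, Naturals0), ProductSet(Interval(-10/9, 1/60), {-7/2, -4/9, 4/7, 81/7, 5*sqrt(5)}))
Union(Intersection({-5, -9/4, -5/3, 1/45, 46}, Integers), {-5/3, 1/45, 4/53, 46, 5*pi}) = {-5, -5/3, 1/45, 4/53, 46, 5*pi}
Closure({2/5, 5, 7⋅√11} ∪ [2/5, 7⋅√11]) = [2/5, 7⋅√11]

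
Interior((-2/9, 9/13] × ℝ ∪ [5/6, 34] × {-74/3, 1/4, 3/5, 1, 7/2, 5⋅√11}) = (-2/9, 9/13) × ℝ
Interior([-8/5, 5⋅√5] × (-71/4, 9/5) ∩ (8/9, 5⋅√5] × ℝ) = (8/9, 5⋅√5) × (-71/4, 9/5)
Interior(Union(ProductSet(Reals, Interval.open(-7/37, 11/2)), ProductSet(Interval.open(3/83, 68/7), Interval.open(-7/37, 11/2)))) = ProductSet(Interval(-oo, oo), Interval.open(-7/37, 11/2))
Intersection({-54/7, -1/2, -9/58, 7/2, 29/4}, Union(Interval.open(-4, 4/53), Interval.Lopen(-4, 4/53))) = {-1/2, -9/58}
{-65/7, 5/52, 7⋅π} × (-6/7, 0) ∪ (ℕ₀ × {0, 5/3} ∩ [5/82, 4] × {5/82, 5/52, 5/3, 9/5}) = ({1, 2, 3, 4} × {5/3}) ∪ ({-65/7, 5/52, 7⋅π} × (-6/7, 0))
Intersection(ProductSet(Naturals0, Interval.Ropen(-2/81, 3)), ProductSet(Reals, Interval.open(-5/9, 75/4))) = ProductSet(Naturals0, Interval.Ropen(-2/81, 3))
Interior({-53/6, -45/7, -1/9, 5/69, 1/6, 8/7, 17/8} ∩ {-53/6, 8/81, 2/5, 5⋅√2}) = ∅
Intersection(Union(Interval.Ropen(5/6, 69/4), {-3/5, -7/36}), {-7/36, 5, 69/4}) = {-7/36, 5}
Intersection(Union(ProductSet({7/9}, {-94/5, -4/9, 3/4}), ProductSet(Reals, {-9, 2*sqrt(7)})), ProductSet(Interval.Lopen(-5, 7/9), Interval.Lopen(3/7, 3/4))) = ProductSet({7/9}, {3/4})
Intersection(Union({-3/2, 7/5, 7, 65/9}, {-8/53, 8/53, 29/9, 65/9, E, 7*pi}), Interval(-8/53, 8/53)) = {-8/53, 8/53}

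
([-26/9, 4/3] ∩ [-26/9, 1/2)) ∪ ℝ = (-∞, ∞)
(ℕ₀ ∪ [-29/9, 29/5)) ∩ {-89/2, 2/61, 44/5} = {2/61}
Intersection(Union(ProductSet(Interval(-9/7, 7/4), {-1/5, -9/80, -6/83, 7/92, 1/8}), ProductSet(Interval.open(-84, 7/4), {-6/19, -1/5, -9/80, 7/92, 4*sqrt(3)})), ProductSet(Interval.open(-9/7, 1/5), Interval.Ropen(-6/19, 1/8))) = ProductSet(Interval.open(-9/7, 1/5), {-6/19, -1/5, -9/80, -6/83, 7/92})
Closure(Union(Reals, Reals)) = Reals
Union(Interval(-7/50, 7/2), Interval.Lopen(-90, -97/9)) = Union(Interval.Lopen(-90, -97/9), Interval(-7/50, 7/2))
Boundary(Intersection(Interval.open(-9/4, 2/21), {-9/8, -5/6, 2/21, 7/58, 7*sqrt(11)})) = {-9/8, -5/6}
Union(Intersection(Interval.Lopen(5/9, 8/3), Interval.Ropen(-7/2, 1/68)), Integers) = Integers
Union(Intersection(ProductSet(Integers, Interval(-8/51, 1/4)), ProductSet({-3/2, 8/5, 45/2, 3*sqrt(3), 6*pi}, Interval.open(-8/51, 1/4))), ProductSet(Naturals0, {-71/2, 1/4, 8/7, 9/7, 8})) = ProductSet(Naturals0, {-71/2, 1/4, 8/7, 9/7, 8})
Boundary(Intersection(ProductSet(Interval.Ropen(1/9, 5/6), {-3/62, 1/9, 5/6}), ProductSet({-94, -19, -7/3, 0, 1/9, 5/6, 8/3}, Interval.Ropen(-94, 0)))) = ProductSet({1/9}, {-3/62})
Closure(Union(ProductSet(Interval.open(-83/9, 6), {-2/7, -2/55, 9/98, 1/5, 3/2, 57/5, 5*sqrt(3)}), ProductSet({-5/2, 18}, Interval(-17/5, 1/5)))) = Union(ProductSet({-5/2, 18}, Interval(-17/5, 1/5)), ProductSet(Interval(-83/9, 6), {-2/7, -2/55, 9/98, 1/5, 3/2, 57/5, 5*sqrt(3)}))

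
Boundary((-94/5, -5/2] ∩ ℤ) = {-18, -17, …, -3}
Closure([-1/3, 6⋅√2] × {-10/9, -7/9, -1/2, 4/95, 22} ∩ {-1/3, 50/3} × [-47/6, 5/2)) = {-1/3} × {-10/9, -7/9, -1/2, 4/95}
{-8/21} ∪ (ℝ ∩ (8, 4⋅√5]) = {-8/21} ∪ (8, 4⋅√5]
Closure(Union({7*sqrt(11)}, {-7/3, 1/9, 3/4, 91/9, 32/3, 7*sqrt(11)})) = {-7/3, 1/9, 3/4, 91/9, 32/3, 7*sqrt(11)}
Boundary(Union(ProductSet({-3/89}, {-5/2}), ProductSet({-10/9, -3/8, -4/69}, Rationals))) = Union(ProductSet({-3/89}, {-5/2}), ProductSet({-10/9, -3/8, -4/69}, Reals))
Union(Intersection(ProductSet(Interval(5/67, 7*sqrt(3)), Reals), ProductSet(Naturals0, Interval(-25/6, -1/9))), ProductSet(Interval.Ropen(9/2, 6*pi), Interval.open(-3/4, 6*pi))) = Union(ProductSet(Interval.Ropen(9/2, 6*pi), Interval.open(-3/4, 6*pi)), ProductSet(Range(1, 13, 1), Interval(-25/6, -1/9)))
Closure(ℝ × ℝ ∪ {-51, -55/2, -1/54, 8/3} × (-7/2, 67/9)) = ℝ × ℝ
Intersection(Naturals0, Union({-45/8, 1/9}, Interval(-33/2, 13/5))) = Range(0, 3, 1)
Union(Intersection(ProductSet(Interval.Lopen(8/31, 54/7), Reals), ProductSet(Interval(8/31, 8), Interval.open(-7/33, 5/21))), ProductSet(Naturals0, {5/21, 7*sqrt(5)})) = Union(ProductSet(Interval.Lopen(8/31, 54/7), Interval.open(-7/33, 5/21)), ProductSet(Naturals0, {5/21, 7*sqrt(5)}))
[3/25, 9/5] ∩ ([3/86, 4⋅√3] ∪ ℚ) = [3/25, 9/5] ∪ (ℚ ∩ [3/25, 9/5])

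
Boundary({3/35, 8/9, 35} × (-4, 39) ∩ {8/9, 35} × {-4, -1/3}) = {8/9, 35} × {-1/3}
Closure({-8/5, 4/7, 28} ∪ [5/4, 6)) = {-8/5, 4/7, 28} ∪ [5/4, 6]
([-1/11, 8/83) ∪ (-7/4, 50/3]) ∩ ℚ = ℚ ∩ (-7/4, 50/3]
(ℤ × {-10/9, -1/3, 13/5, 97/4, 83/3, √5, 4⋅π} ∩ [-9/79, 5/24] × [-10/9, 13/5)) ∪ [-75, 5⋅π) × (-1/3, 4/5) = ({0} × {-10/9, -1/3, √5}) ∪ ([-75, 5⋅π) × (-1/3, 4/5))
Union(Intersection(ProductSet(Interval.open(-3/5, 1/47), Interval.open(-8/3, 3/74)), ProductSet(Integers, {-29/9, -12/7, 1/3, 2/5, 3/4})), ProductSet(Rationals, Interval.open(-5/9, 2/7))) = Union(ProductSet(Range(0, 1, 1), {-12/7}), ProductSet(Rationals, Interval.open(-5/9, 2/7)))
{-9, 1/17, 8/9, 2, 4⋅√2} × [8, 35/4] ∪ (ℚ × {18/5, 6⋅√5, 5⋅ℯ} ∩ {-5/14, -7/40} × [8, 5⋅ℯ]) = ({-5/14, -7/40} × {6⋅√5, 5⋅ℯ}) ∪ ({-9, 1/17, 8/9, 2, 4⋅√2} × [8, 35/4])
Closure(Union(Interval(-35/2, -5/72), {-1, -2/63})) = Union({-2/63}, Interval(-35/2, -5/72))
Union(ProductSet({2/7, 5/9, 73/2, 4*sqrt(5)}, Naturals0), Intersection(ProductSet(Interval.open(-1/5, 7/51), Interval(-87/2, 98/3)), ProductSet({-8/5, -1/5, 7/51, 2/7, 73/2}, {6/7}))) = ProductSet({2/7, 5/9, 73/2, 4*sqrt(5)}, Naturals0)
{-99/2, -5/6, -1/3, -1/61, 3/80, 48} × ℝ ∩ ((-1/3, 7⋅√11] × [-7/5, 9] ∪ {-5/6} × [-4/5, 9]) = ({-5/6} × [-4/5, 9]) ∪ ({-1/61, 3/80} × [-7/5, 9])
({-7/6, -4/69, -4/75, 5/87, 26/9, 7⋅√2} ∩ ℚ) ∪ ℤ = ℤ ∪ {-7/6, -4/69, -4/75, 5/87, 26/9}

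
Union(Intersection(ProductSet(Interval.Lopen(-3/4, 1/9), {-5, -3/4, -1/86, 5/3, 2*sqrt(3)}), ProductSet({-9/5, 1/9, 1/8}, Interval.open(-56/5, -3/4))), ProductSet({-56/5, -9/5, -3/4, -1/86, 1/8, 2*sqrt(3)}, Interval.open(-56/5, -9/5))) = Union(ProductSet({1/9}, {-5}), ProductSet({-56/5, -9/5, -3/4, -1/86, 1/8, 2*sqrt(3)}, Interval.open(-56/5, -9/5)))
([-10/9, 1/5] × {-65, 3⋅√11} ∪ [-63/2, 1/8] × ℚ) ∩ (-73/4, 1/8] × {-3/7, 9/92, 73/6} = (-73/4, 1/8] × {-3/7, 9/92, 73/6}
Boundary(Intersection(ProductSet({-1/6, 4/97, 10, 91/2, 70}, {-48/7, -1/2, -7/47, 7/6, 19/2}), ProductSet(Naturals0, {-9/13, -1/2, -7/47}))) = ProductSet({10, 70}, {-1/2, -7/47})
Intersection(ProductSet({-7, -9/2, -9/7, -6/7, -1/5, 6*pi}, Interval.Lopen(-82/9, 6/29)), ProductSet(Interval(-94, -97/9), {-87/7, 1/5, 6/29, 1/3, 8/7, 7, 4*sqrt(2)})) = EmptySet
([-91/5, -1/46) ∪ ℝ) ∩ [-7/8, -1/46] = [-7/8, -1/46]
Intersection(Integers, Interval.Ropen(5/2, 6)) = Range(3, 6, 1)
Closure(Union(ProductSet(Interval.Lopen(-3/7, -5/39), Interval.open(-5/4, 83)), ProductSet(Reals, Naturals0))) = Union(ProductSet({-3/7, -5/39}, Interval(-5/4, 83)), ProductSet(Interval(-3/7, -5/39), {-5/4, 83}), ProductSet(Interval.Lopen(-3/7, -5/39), Interval.open(-5/4, 83)), ProductSet(Reals, Naturals0))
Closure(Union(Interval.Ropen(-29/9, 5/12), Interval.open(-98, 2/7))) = Interval(-98, 5/12)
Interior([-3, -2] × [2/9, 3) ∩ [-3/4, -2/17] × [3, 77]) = ∅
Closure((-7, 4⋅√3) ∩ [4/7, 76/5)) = [4/7, 4⋅√3]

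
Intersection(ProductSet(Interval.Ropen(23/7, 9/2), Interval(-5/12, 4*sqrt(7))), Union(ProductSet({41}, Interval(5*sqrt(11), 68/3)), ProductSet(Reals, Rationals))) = ProductSet(Interval.Ropen(23/7, 9/2), Intersection(Interval(-5/12, 4*sqrt(7)), Rationals))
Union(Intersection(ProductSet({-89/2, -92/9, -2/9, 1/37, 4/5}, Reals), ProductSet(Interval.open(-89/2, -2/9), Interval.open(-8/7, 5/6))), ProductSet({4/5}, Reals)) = Union(ProductSet({-92/9}, Interval.open(-8/7, 5/6)), ProductSet({4/5}, Reals))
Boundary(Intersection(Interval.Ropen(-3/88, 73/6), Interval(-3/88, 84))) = {-3/88, 73/6}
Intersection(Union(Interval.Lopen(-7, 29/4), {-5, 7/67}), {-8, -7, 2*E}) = {2*E}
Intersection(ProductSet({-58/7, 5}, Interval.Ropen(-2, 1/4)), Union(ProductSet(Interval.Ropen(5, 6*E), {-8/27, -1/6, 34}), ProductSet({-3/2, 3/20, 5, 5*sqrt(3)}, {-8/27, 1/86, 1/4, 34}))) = ProductSet({5}, {-8/27, -1/6, 1/86})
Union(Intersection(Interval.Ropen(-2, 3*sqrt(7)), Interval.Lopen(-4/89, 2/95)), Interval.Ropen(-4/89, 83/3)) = Interval.Ropen(-4/89, 83/3)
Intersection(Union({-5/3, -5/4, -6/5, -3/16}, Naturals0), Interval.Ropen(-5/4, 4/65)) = Union({-5/4, -6/5, -3/16}, Range(0, 1, 1))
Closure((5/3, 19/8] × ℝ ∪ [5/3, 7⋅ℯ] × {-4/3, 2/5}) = ([5/3, 19/8] × ℝ) ∪ ([5/3, 7⋅ℯ] × {-4/3, 2/5})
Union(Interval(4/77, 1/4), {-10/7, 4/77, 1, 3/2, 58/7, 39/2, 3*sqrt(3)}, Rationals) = Union({3*sqrt(3)}, Interval(4/77, 1/4), Rationals)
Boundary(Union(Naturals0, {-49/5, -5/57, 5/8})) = Union({-49/5, -5/57, 5/8}, Naturals0)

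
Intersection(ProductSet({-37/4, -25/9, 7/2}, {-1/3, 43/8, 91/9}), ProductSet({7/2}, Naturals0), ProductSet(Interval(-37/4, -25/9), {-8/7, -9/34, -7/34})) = EmptySet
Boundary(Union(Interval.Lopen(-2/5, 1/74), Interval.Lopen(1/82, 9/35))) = {-2/5, 9/35}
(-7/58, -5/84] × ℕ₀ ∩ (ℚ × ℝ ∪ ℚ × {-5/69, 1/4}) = (ℚ ∩ (-7/58, -5/84]) × ℕ₀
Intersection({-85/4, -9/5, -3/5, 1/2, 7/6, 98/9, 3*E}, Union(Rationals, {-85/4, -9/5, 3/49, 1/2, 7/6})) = {-85/4, -9/5, -3/5, 1/2, 7/6, 98/9}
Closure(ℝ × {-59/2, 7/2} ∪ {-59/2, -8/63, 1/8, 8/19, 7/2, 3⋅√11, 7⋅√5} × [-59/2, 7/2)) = (ℝ × {-59/2, 7/2}) ∪ ({-59/2, -8/63, 1/8, 8/19, 7/2, 3⋅√11, 7⋅√5} × [-59/2, 7/2])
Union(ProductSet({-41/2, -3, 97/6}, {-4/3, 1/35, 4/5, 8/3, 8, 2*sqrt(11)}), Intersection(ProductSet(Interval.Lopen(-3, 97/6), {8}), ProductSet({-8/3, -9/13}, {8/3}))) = ProductSet({-41/2, -3, 97/6}, {-4/3, 1/35, 4/5, 8/3, 8, 2*sqrt(11)})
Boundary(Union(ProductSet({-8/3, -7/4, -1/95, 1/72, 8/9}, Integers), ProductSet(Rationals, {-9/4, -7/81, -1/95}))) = Union(ProductSet({-8/3, -7/4, -1/95, 1/72, 8/9}, Integers), ProductSet(Reals, {-9/4, -7/81, -1/95}))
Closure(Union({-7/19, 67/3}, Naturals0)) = Union({-7/19, 67/3}, Naturals0)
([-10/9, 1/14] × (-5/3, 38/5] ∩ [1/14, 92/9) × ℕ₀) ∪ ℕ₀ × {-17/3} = (ℕ₀ × {-17/3}) ∪ ({1/14} × {0, 1, …, 7})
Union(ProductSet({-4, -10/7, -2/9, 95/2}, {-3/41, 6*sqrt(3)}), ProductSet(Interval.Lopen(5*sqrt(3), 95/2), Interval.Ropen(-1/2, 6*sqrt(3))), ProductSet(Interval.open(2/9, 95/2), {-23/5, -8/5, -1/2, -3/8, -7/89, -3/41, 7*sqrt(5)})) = Union(ProductSet({-4, -10/7, -2/9, 95/2}, {-3/41, 6*sqrt(3)}), ProductSet(Interval.open(2/9, 95/2), {-23/5, -8/5, -1/2, -3/8, -7/89, -3/41, 7*sqrt(5)}), ProductSet(Interval.Lopen(5*sqrt(3), 95/2), Interval.Ropen(-1/2, 6*sqrt(3))))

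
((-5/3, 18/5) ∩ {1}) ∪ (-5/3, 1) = (-5/3, 1]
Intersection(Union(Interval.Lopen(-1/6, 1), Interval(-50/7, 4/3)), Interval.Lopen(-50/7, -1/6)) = Interval.Lopen(-50/7, -1/6)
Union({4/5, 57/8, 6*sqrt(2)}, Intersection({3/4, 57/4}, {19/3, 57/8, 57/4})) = {4/5, 57/8, 57/4, 6*sqrt(2)}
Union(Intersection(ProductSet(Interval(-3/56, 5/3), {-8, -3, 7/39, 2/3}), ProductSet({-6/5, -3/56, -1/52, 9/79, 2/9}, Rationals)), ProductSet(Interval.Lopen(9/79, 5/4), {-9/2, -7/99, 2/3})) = Union(ProductSet({-3/56, -1/52, 9/79, 2/9}, {-8, -3, 7/39, 2/3}), ProductSet(Interval.Lopen(9/79, 5/4), {-9/2, -7/99, 2/3}))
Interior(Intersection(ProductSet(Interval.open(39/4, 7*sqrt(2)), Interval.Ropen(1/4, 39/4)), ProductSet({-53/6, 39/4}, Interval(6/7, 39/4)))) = EmptySet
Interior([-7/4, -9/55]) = (-7/4, -9/55)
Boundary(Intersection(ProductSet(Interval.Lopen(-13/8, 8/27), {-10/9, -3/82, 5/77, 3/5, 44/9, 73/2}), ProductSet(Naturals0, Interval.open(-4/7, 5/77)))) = ProductSet(Range(0, 1, 1), {-3/82})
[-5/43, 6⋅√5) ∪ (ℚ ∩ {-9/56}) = {-9/56} ∪ [-5/43, 6⋅√5)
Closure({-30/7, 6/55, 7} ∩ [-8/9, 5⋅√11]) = {6/55, 7}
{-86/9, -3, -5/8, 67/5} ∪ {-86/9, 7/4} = {-86/9, -3, -5/8, 7/4, 67/5}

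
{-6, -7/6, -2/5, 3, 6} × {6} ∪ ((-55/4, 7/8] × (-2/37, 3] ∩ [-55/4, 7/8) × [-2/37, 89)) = ({-6, -7/6, -2/5, 3, 6} × {6}) ∪ ((-55/4, 7/8) × (-2/37, 3])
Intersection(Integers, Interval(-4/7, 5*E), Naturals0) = Range(0, 14, 1)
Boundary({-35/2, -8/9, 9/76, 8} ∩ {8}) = {8}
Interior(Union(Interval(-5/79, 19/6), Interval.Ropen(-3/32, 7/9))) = Interval.open(-3/32, 19/6)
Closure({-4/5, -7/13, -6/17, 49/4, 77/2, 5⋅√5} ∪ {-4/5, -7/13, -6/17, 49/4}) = {-4/5, -7/13, -6/17, 49/4, 77/2, 5⋅√5}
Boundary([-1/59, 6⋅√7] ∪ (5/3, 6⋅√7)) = {-1/59, 6⋅√7}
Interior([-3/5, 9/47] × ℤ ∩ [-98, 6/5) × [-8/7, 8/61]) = ∅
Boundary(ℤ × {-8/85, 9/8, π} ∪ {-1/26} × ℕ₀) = ({-1/26} × ℕ₀) ∪ (ℤ × {-8/85, 9/8, π})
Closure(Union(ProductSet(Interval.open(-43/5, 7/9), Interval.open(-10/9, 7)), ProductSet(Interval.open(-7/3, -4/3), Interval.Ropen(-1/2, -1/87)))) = Union(ProductSet({-43/5, 7/9}, Interval(-10/9, 7)), ProductSet(Interval(-43/5, 7/9), {-10/9, 7}), ProductSet(Interval.open(-43/5, 7/9), Interval.open(-10/9, 7)))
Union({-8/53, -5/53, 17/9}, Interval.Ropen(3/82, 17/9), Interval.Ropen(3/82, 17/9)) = Union({-8/53, -5/53}, Interval(3/82, 17/9))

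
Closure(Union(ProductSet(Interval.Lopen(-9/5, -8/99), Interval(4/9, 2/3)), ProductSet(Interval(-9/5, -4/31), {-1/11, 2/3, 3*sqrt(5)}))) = Union(ProductSet(Interval(-9/5, -4/31), {-1/11, 2/3, 3*sqrt(5)}), ProductSet(Interval(-9/5, -8/99), Interval(4/9, 2/3)))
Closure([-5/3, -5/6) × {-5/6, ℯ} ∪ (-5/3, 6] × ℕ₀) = ([-5/3, 6] × ℕ₀) ∪ ([-5/3, -5/6] × {-5/6, ℯ})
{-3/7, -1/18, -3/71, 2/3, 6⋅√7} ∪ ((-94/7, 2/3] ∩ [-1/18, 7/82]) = {-3/7, 2/3, 6⋅√7} ∪ [-1/18, 7/82]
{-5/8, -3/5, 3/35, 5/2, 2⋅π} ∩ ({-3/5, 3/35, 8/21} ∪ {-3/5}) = {-3/5, 3/35}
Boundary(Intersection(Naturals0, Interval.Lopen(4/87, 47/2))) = Range(1, 24, 1)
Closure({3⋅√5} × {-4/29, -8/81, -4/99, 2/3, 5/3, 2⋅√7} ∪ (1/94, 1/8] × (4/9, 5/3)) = ({1/94, 1/8} × [4/9, 5/3]) ∪ ([1/94, 1/8] × {4/9, 5/3}) ∪ ((1/94, 1/8] × (4/9, 5/3)) ∪ ({3⋅√5} × {-4/29, -8/81, -4/99, 2/3, 5/3, 2⋅√7})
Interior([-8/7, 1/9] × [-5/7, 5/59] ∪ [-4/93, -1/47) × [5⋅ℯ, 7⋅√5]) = ((-8/7, 1/9) × (-5/7, 5/59)) ∪ ((-4/93, -1/47) × (5⋅ℯ, 7⋅√5))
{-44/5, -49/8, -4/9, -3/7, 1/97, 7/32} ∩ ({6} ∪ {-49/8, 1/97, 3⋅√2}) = {-49/8, 1/97}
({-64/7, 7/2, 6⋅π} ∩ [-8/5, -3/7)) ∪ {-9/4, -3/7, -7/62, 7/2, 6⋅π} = {-9/4, -3/7, -7/62, 7/2, 6⋅π}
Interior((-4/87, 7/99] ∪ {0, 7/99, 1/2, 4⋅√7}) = (-4/87, 7/99)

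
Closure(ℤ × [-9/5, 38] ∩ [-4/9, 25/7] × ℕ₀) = {0, 1, 2, 3} × {0, 1, …, 38}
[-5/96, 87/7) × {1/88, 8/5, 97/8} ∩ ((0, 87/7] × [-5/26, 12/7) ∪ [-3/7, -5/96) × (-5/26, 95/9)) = (0, 87/7) × {1/88, 8/5}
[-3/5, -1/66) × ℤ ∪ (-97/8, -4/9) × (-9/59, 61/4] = ([-3/5, -1/66) × ℤ) ∪ ((-97/8, -4/9) × (-9/59, 61/4])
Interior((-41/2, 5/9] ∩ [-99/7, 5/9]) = (-99/7, 5/9)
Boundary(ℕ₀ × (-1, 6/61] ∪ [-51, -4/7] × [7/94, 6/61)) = ({-51, -4/7} × [7/94, 6/61]) ∪ ([-51, -4/7] × {7/94, 6/61}) ∪ (ℕ₀ × ([-1, 7/94] ∪ {6/61})) ∪ ((ℕ₀ \ (-51, -4/7)) × [-1, 6/61])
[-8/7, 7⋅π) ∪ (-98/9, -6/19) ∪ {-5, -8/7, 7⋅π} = (-98/9, 7⋅π]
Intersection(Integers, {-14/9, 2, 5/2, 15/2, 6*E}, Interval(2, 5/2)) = {2}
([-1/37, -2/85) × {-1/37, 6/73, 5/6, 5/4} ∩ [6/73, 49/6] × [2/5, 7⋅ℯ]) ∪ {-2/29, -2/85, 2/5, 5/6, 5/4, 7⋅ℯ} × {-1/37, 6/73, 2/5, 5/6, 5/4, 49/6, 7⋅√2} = {-2/29, -2/85, 2/5, 5/6, 5/4, 7⋅ℯ} × {-1/37, 6/73, 2/5, 5/6, 5/4, 49/6, 7⋅√2}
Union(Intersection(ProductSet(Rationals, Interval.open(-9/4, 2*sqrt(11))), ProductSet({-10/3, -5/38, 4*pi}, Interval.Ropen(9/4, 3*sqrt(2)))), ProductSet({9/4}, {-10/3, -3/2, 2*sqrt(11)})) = Union(ProductSet({9/4}, {-10/3, -3/2, 2*sqrt(11)}), ProductSet({-10/3, -5/38}, Interval.Ropen(9/4, 3*sqrt(2))))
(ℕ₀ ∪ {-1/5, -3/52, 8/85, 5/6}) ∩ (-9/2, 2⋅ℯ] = {-1/5, -3/52, 8/85, 5/6} ∪ {0, 1, …, 5}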